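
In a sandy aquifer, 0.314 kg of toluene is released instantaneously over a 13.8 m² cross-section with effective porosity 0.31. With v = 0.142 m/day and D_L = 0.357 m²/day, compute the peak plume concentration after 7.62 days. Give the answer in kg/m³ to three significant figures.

The peak of an instantaneous 1D plume sits at x = vt; there the Gaussian factor is 1 and C_max = M/(n_e·A·√(4πDt)), where n_e·A is the pore area the mass is dissolved in.
√(4πDt) = √(4π × 0.357 × 7.62) = 5.847 m, so C_max = 0.314/(0.31 × 13.8 × 5.847) = 0.0126 kg/m³.

0.0126 kg/m³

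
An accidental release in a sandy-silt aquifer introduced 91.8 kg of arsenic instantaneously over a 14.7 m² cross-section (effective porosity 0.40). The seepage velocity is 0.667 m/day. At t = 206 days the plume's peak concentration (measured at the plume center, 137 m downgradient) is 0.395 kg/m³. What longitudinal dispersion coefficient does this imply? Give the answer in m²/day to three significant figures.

0.603 m²/day

At the plume center C_max = M/(n_e·A·√(4πDt)), so D = M²/(4πt·(n_e·A·C_max)²).
n_e·A·C_max = 0.40 × 14.7 × 0.395 = 2.323 kg/m.
D = 91.8²/(4π × 206 × 2.323²) = 0.603 m²/day.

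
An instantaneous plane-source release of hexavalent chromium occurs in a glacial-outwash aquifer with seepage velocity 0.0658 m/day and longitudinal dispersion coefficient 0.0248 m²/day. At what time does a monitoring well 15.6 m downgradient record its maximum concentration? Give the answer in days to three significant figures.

231 days

For the 1D instantaneous-source solution, setting ∂C/∂t = 0 at fixed x gives v²t² + 2Dt − x² = 0, so t = (√(D² + v²x²) − D)/v².
√(D² + v²x²) = √(0.0248² + 0.0658² × 15.6²) = 1.027; v² = 0.00432964.
t = (1.027 − 0.0248)/0.00432964 = 231 days (vs. the pure-advection estimate x/v = 237 d).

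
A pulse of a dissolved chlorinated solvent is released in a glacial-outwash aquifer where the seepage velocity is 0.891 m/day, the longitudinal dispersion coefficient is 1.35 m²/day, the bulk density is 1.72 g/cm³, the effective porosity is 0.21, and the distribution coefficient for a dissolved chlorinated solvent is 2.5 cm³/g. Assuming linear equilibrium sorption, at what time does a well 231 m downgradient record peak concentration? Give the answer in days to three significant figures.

5530 days

Retardation factor R = 1 + ρ_b·K_d/n = 1 + 1.72 × 2.5/0.21 = 21.48.
Sorption retards both mechanisms: v_R = v/R = 0.04148 m/day, D_R = D/R = 0.06285 m²/day.
Peak time from v_R²t² + 2D_R t − x² = 0: t = (√(D_R² + v_R²x²) − D_R)/v_R².
√(D_R² + v_R²x²) = √(0.06285² + 0.04148² × 231²) = 9.582; v_R² = 0.001721.
t = (9.582 − 0.06285)/0.001721 = 5530 days.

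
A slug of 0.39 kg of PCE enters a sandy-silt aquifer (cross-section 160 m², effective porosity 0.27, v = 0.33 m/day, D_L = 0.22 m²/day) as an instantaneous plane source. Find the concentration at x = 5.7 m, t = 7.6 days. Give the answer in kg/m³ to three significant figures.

0.000429 kg/m³

For an instantaneous plane source, C(x,t) = M/(n_e·A·√(4πDt)) · exp(−(x−vt)²/(4Dt)), with n_e·A the pore (flow) area.
Plume center vt = 0.33 × 7.6 = 2.508 m, so the well at 5.7 m is 3.192 m downgradient of the peak.
√(4πDt) = 4.584 m, giving peak height M/(n_e·A·√(4πDt)) = 0.39/(0.27 × 160 × 4.584) = 0.001969 kg/m³.
(x−vt)²/(4Dt) = (3.192)²/(4 × 0.22 × 7.6) = 1.523; exp(−1.523) = 0.2181.
C = 0.001969 × 0.2181 = 0.000429 kg/m³.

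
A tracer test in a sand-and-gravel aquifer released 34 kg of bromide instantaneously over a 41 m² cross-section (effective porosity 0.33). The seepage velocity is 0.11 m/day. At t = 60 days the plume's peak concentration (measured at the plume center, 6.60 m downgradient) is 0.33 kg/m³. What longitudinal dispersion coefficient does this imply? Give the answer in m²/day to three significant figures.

0.0769 m²/day

At the plume center C_max = M/(n_e·A·√(4πDt)), so D = M²/(4πt·(n_e·A·C_max)²).
n_e·A·C_max = 0.33 × 41 × 0.33 = 4.465 kg/m.
D = 34²/(4π × 60 × 4.465²) = 0.0769 m²/day.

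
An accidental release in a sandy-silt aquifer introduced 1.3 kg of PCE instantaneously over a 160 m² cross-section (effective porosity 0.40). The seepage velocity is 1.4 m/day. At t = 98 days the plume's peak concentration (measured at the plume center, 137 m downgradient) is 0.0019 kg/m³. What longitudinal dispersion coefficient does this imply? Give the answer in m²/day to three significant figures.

At the plume center C_max = M/(n_e·A·√(4πDt)), so D = M²/(4πt·(n_e·A·C_max)²).
n_e·A·C_max = 0.40 × 160 × 0.0019 = 0.1216 kg/m.
D = 1.3²/(4π × 98 × 0.1216²) = 0.0928 m²/day.

0.0928 m²/day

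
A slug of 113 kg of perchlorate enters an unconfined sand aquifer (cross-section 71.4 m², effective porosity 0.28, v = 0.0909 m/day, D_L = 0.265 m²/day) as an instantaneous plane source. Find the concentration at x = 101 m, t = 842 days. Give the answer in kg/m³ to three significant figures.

For an instantaneous plane source, C(x,t) = M/(n_e·A·√(4πDt)) · exp(−(x−vt)²/(4Dt)), with n_e·A the pore (flow) area.
Plume center vt = 0.0909 × 842 = 76.5378 m, so the well at 101 m is 24.4622 m downgradient of the peak.
√(4πDt) = 52.95 m, giving peak height M/(n_e·A·√(4πDt)) = 113/(0.28 × 71.4 × 52.95) = 0.1067 kg/m³.
(x−vt)²/(4Dt) = (24.4622)²/(4 × 0.265 × 842) = 0.6705; exp(−0.6705) = 0.5115.
C = 0.1067 × 0.5115 = 0.0546 kg/m³.

0.0546 kg/m³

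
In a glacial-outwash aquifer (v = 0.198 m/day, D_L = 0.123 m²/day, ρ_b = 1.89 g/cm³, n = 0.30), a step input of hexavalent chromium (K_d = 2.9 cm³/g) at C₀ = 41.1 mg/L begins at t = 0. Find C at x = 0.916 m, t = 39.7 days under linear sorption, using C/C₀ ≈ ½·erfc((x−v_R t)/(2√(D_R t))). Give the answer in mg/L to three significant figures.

Retardation factor R = 1 + ρ_b·K_d/n = 1 + 1.89 × 2.9/0.30 = 19.27.
Sorption retards both mechanisms: v_R = v/R = 0.01028 m/day, D_R = D/R = 0.006383 m²/day.
v_R·t = 0.01028 × 39.7 = 0.408116 m; 2√(D_R t) = 1.007 m; argument = (0.916 − 0.408116)/1.007 = 0.5044.
C = C₀ × ½·erfc(0.5044) = 41.1 × 0.2378 = 9.77 mg/L.

9.77 mg/L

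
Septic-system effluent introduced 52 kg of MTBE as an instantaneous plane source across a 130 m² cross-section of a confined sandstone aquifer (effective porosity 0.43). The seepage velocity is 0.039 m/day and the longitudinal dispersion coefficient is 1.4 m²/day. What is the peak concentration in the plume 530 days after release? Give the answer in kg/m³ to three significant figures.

0.00963 kg/m³

The peak of an instantaneous 1D plume sits at x = vt; there the Gaussian factor is 1 and C_max = M/(n_e·A·√(4πDt)), where n_e·A is the pore area the mass is dissolved in.
√(4πDt) = √(4π × 1.4 × 530) = 96.56 m, so C_max = 52/(0.43 × 130 × 96.56) = 0.00963 kg/m³.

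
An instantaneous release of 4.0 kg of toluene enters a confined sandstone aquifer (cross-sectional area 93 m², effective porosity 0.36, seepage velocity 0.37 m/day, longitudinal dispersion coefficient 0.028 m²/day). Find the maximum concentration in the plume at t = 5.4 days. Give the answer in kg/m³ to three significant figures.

The peak of an instantaneous 1D plume sits at x = vt; there the Gaussian factor is 1 and C_max = M/(n_e·A·√(4πDt)), where n_e·A is the pore area the mass is dissolved in.
√(4πDt) = √(4π × 0.028 × 5.4) = 1.378 m, so C_max = 4.0/(0.36 × 93 × 1.378) = 0.0867 kg/m³.

0.0867 kg/m³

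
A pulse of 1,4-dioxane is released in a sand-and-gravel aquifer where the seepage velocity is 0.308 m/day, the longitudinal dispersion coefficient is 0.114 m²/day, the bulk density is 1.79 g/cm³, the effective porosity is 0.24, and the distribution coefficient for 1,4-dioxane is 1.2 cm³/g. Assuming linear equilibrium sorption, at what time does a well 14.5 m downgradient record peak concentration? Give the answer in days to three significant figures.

Retardation factor R = 1 + ρ_b·K_d/n = 1 + 1.79 × 1.2/0.24 = 9.950.
Sorption retards both mechanisms: v_R = v/R = 0.03095 m/day, D_R = D/R = 0.01146 m²/day.
Peak time from v_R²t² + 2D_R t − x² = 0: t = (√(D_R² + v_R²x²) − D_R)/v_R².
√(D_R² + v_R²x²) = √(0.01146² + 0.03095² × 14.5²) = 0.4489; v_R² = 0.0009579.
t = (0.4489 − 0.01146)/0.0009579 = 457 days.

457 days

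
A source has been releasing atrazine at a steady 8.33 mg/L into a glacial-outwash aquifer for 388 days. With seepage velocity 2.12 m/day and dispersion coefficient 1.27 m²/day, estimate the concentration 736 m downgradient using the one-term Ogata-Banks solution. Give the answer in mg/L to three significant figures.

For a continuous step input, C/C₀ ≈ ½·erfc((x−vt)/(2√(Dt))).
vt = 2.12 × 388 = 822.56 m and 2√(Dt) = 2√(1.27 × 388) = 44.40 m.
Argument (x−vt)/(2√(Dt)) = (736 − 822.56)/44.40 = -1.950; ½·erfc(-1.950) = 0.9971.
C = 8.33 × 0.9971 = 8.31 mg/L.

8.31 mg/L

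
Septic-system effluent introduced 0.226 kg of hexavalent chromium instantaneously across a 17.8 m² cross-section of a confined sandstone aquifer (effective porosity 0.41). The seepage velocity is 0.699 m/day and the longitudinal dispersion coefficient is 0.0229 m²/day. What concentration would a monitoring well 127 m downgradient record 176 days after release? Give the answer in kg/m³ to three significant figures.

For an instantaneous plane source, C(x,t) = M/(n_e·A·√(4πDt)) · exp(−(x−vt)²/(4Dt)), with n_e·A the pore (flow) area.
Plume center vt = 0.699 × 176 = 123.024 m, so the well at 127 m is 3.976 m downgradient of the peak.
√(4πDt) = 7.117 m, giving peak height M/(n_e·A·√(4πDt)) = 0.226/(0.41 × 17.8 × 7.117) = 0.004351 kg/m³.
(x−vt)²/(4Dt) = (3.976)²/(4 × 0.0229 × 176) = 0.9806; exp(−0.9806) = 0.3751.
C = 0.004351 × 0.3751 = 0.00163 kg/m³.

0.00163 kg/m³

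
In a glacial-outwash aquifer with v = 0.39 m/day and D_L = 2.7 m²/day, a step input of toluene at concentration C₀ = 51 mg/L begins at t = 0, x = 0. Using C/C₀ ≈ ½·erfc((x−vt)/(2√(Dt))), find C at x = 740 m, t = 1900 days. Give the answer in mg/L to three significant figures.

For a continuous step input, C/C₀ ≈ ½·erfc((x−vt)/(2√(Dt))).
vt = 0.39 × 1900 = 741 m and 2√(Dt) = 2√(2.7 × 1900) = 143.2 m.
Argument (x−vt)/(2√(Dt)) = (740 − 741)/143.2 = -0.006983; ½·erfc(-0.006983) = 0.5039.
C = 51 × 0.5039 = 25.7 mg/L.

25.7 mg/L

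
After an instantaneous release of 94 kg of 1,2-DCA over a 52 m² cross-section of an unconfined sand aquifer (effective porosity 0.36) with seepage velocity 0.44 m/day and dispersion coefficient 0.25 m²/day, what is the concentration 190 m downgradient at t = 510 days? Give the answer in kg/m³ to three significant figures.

0.0123 kg/m³

For an instantaneous plane source, C(x,t) = M/(n_e·A·√(4πDt)) · exp(−(x−vt)²/(4Dt)), with n_e·A the pore (flow) area.
Plume center vt = 0.44 × 510 = 224.4 m, so the well at 190 m is 34.4 m upgradient of the peak.
√(4πDt) = 40.03 m, giving peak height M/(n_e·A·√(4πDt)) = 94/(0.36 × 52 × 40.03) = 0.1254 kg/m³.
(x−vt)²/(4Dt) = (-34.4)²/(4 × 0.25 × 510) = 2.320; exp(−2.320) = 0.09827.
C = 0.1254 × 0.09827 = 0.0123 kg/m³.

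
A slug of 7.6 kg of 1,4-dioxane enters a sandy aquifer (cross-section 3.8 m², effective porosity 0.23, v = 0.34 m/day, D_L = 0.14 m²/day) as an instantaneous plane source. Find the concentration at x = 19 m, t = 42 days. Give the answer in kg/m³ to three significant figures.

For an instantaneous plane source, C(x,t) = M/(n_e·A·√(4πDt)) · exp(−(x−vt)²/(4Dt)), with n_e·A the pore (flow) area.
Plume center vt = 0.34 × 42 = 14.28 m, so the well at 19 m is 4.72 m downgradient of the peak.
√(4πDt) = 8.596 m, giving peak height M/(n_e·A·√(4πDt)) = 7.6/(0.23 × 3.8 × 8.596) = 1.012 kg/m³.
(x−vt)²/(4Dt) = (4.72)²/(4 × 0.14 × 42) = 0.9472; exp(−0.9472) = 0.3878.
C = 1.012 × 0.3878 = 0.392 kg/m³.

0.392 kg/m³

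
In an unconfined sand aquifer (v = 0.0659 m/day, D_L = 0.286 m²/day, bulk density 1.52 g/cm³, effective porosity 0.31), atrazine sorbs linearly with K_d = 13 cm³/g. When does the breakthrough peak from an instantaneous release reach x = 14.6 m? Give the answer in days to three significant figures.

Retardation factor R = 1 + ρ_b·K_d/n = 1 + 1.52 × 13/0.31 = 64.74.
Sorption retards both mechanisms: v_R = v/R = 0.001018 m/day, D_R = D/R = 0.004418 m²/day.
Peak time from v_R²t² + 2D_R t − x² = 0: t = (√(D_R² + v_R²x²) − D_R)/v_R².
√(D_R² + v_R²x²) = √(0.004418² + 0.001018² × 14.6²) = 0.01551; v_R² = 1.036e-06.
t = (0.01551 − 0.004418)/1.036e-06 = 10700 days.

10700 days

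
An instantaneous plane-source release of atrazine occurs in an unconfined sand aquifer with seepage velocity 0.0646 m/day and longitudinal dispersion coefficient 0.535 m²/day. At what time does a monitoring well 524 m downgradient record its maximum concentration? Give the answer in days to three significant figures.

For the 1D instantaneous-source solution, setting ∂C/∂t = 0 at fixed x gives v²t² + 2Dt − x² = 0, so t = (√(D² + v²x²) − D)/v².
√(D² + v²x²) = √(0.535² + 0.0646² × 524²) = 33.85; v² = 0.00417316.
t = (33.85 − 0.535)/0.00417316 = 7980 days (vs. the pure-advection estimate x/v = 8110 d).

7980 days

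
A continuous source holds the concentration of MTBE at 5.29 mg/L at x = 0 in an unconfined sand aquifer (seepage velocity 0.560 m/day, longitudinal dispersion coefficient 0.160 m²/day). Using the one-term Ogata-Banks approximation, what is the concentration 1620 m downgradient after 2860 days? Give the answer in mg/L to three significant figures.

For a continuous step input, C/C₀ ≈ ½·erfc((x−vt)/(2√(Dt))).
vt = 0.560 × 2860 = 1601.6 m and 2√(Dt) = 2√(0.160 × 2860) = 42.78 m.
Argument (x−vt)/(2√(Dt)) = (1620 − 1601.6)/42.78 = 0.4301; ½·erfc(0.4301) = 0.2715.
C = 5.29 × 0.2715 = 1.44 mg/L.

1.44 mg/L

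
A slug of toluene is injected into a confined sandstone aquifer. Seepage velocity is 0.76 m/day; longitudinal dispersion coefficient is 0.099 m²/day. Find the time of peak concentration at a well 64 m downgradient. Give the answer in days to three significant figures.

For the 1D instantaneous-source solution, setting ∂C/∂t = 0 at fixed x gives v²t² + 2Dt − x² = 0, so t = (√(D² + v²x²) − D)/v².
√(D² + v²x²) = √(0.099² + 0.76² × 64²) = 48.64; v² = 0.5776.
t = (48.64 − 0.099)/0.5776 = 84.0 days (vs. the pure-advection estimate x/v = 84.2 d).

84.0 days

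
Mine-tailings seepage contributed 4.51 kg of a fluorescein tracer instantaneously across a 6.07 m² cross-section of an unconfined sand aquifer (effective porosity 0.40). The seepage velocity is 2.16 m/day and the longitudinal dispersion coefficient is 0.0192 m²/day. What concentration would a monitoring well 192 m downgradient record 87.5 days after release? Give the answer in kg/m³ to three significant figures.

0.106 kg/m³

For an instantaneous plane source, C(x,t) = M/(n_e·A·√(4πDt)) · exp(−(x−vt)²/(4Dt)), with n_e·A the pore (flow) area.
Plume center vt = 2.16 × 87.5 = 189 m, so the well at 192 m is 3 m downgradient of the peak.
√(4πDt) = 4.595 m, giving peak height M/(n_e·A·√(4πDt)) = 4.51/(0.40 × 6.07 × 4.595) = 0.4042 kg/m³.
(x−vt)²/(4Dt) = (3)²/(4 × 0.0192 × 87.5) = 1.339; exp(−1.339) = 0.2621.
C = 0.4042 × 0.2621 = 0.106 kg/m³.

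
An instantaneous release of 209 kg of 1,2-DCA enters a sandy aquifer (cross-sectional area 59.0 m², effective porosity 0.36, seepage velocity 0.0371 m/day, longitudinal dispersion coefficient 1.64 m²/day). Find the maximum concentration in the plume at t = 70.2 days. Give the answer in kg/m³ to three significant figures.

0.259 kg/m³

The peak of an instantaneous 1D plume sits at x = vt; there the Gaussian factor is 1 and C_max = M/(n_e·A·√(4πDt)), where n_e·A is the pore area the mass is dissolved in.
√(4πDt) = √(4π × 1.64 × 70.2) = 38.04 m, so C_max = 209/(0.36 × 59.0 × 38.04) = 0.259 kg/m³.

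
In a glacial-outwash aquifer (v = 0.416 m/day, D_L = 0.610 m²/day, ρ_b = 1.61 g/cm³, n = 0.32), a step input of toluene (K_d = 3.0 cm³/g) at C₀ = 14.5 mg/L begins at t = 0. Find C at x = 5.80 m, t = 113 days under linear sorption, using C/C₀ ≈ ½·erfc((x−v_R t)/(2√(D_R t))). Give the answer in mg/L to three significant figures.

2.36 mg/L

Retardation factor R = 1 + ρ_b·K_d/n = 1 + 1.61 × 3.0/0.32 = 16.09.
Sorption retards both mechanisms: v_R = v/R = 0.02585 m/day, D_R = D/R = 0.03791 m²/day.
v_R·t = 0.02585 × 113 = 2.92105 m; 2√(D_R t) = 4.139 m; argument = (5.80 − 2.92105)/4.139 = 0.6956.
C = C₀ × ½·erfc(0.6956) = 14.5 × 0.1626 = 2.36 mg/L.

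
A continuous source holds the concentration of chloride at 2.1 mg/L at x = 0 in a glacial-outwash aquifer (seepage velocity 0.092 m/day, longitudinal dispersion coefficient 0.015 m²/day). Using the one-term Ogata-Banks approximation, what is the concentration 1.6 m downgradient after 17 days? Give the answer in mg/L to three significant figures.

1.01 mg/L

For a continuous step input, C/C₀ ≈ ½·erfc((x−vt)/(2√(Dt))).
vt = 0.092 × 17 = 1.564 m and 2√(Dt) = 2√(0.015 × 17) = 1.010 m.
Argument (x−vt)/(2√(Dt)) = (1.6 − 1.564)/1.010 = 0.03564; ½·erfc(0.03564) = 0.4799.
C = 2.1 × 0.4799 = 1.01 mg/L.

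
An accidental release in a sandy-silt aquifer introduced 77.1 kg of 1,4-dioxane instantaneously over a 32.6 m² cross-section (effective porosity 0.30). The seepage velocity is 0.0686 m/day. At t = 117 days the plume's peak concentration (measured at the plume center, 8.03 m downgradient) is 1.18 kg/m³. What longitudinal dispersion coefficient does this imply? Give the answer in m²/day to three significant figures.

0.0304 m²/day

At the plume center C_max = M/(n_e·A·√(4πDt)), so D = M²/(4πt·(n_e·A·C_max)²).
n_e·A·C_max = 0.30 × 32.6 × 1.18 = 11.54 kg/m.
D = 77.1²/(4π × 117 × 11.54²) = 0.0304 m²/day.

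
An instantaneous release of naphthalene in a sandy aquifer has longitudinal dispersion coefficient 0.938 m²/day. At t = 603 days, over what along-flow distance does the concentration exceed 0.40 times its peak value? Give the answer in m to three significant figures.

91.1 m

The plume is Gaussian with σ = √(2Dt) = √(2 × 0.938 × 603) = 33.63 m.
C/C_peak = exp(−Δx²/(2σ²)) = 0.40 ⇒ Δx = σ·√(−2 ln 0.40) = 33.63 × 1.354 = 45.54 m.
Width = 2Δx = 91.1 m.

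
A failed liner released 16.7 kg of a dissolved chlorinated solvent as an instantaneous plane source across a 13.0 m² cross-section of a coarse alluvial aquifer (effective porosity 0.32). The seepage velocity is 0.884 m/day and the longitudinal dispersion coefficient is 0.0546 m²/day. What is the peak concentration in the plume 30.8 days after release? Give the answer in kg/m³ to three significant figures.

The peak of an instantaneous 1D plume sits at x = vt; there the Gaussian factor is 1 and C_max = M/(n_e·A·√(4πDt)), where n_e·A is the pore area the mass is dissolved in.
√(4πDt) = √(4π × 0.0546 × 30.8) = 4.597 m, so C_max = 16.7/(0.32 × 13.0 × 4.597) = 0.873 kg/m³.

0.873 kg/m³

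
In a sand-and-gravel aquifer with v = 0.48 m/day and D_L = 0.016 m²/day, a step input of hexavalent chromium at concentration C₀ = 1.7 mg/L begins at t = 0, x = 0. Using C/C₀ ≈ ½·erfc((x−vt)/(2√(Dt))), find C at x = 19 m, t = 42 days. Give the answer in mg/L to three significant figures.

1.43 mg/L

For a continuous step input, C/C₀ ≈ ½·erfc((x−vt)/(2√(Dt))).
vt = 0.48 × 42 = 20.16 m and 2√(Dt) = 2√(0.016 × 42) = 1.640 m.
Argument (x−vt)/(2√(Dt)) = (19 − 20.16)/1.640 = -0.7073; ½·erfc(-0.7073) = 0.8414.
C = 1.7 × 0.8414 = 1.43 mg/L.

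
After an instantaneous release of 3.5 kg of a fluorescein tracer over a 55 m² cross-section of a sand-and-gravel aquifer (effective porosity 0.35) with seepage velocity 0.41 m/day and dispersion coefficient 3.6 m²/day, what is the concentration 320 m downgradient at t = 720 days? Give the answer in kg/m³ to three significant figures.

0.000949 kg/m³

For an instantaneous plane source, C(x,t) = M/(n_e·A·√(4πDt)) · exp(−(x−vt)²/(4Dt)), with n_e·A the pore (flow) area.
Plume center vt = 0.41 × 720 = 295.2 m, so the well at 320 m is 24.8 m downgradient of the peak.
√(4πDt) = 180.5 m, giving peak height M/(n_e·A·√(4πDt)) = 3.5/(0.35 × 55 × 180.5) = 0.001007 kg/m³.
(x−vt)²/(4Dt) = (24.8)²/(4 × 3.6 × 720) = 0.05932; exp(−0.05932) = 0.9424.
C = 0.001007 × 0.9424 = 0.000949 kg/m³.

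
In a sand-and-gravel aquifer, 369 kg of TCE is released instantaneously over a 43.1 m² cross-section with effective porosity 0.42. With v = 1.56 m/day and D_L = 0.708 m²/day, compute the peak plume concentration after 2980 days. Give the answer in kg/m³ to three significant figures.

The peak of an instantaneous 1D plume sits at x = vt; there the Gaussian factor is 1 and C_max = M/(n_e·A·√(4πDt)), where n_e·A is the pore area the mass is dissolved in.
√(4πDt) = √(4π × 0.708 × 2980) = 162.8 m, so C_max = 369/(0.42 × 43.1 × 162.8) = 0.125 kg/m³.

0.125 kg/m³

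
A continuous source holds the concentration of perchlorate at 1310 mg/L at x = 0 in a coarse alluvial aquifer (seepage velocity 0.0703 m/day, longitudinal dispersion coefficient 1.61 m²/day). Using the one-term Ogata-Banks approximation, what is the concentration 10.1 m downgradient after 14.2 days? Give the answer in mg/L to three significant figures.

For a continuous step input, C/C₀ ≈ ½·erfc((x−vt)/(2√(Dt))).
vt = 0.0703 × 14.2 = 0.99826 m and 2√(Dt) = 2√(1.61 × 14.2) = 9.563 m.
Argument (x−vt)/(2√(Dt)) = (10.1 − 0.99826)/9.563 = 0.9518; ½·erfc(0.9518) = 0.08914.
C = 1310 × 0.08914 = 117 mg/L.

117 mg/L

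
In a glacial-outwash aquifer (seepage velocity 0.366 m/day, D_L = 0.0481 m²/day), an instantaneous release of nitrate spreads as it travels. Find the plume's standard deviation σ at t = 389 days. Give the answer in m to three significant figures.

6.12 m

Dispersive spreading gives a Gaussian with σ² = 2Dt; advection only shifts the center.
σ = √(2 × 0.0481 × 389) = 6.12 m.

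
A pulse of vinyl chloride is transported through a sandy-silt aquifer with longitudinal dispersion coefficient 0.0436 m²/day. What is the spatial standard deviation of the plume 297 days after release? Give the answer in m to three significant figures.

Dispersive spreading gives a Gaussian with σ² = 2Dt; advection only shifts the center.
σ = √(2 × 0.0436 × 297) = 5.09 m.

5.09 m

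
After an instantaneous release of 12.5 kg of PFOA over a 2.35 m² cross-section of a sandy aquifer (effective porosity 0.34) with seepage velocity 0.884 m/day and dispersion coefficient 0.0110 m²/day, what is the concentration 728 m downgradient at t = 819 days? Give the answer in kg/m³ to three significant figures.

For an instantaneous plane source, C(x,t) = M/(n_e·A·√(4πDt)) · exp(−(x−vt)²/(4Dt)), with n_e·A the pore (flow) area.
Plume center vt = 0.884 × 819 = 723.996 m, so the well at 728 m is 4.004 m downgradient of the peak.
√(4πDt) = 10.64 m, giving peak height M/(n_e·A·√(4πDt)) = 12.5/(0.34 × 2.35 × 10.64) = 1.470 kg/m³.
(x−vt)²/(4Dt) = (4.004)²/(4 × 0.0110 × 819) = 0.4449; exp(−0.4449) = 0.6409.
C = 1.470 × 0.6409 = 0.942 kg/m³.

0.942 kg/m³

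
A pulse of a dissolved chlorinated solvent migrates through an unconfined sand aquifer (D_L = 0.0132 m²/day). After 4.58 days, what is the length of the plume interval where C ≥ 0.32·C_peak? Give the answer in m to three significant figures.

The plume is Gaussian with σ = √(2Dt) = √(2 × 0.0132 × 4.58) = 0.3477 m.
C/C_peak = exp(−Δx²/(2σ²)) = 0.32 ⇒ Δx = σ·√(−2 ln 0.32) = 0.3477 × 1.510 = 0.5250 m.
Width = 2Δx = 1.05 m.

1.05 m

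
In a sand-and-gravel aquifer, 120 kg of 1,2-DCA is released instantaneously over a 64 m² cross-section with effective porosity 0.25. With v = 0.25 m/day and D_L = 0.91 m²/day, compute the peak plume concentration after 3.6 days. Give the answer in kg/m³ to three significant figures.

The peak of an instantaneous 1D plume sits at x = vt; there the Gaussian factor is 1 and C_max = M/(n_e·A·√(4πDt)), where n_e·A is the pore area the mass is dissolved in.
√(4πDt) = √(4π × 0.91 × 3.6) = 6.416 m, so C_max = 120/(0.25 × 64 × 6.416) = 1.17 kg/m³.

1.17 kg/m³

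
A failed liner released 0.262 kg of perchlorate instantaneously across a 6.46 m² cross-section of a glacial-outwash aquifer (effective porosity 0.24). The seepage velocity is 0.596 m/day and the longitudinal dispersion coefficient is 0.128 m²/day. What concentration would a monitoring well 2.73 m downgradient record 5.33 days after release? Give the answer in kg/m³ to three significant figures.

0.0536 kg/m³

For an instantaneous plane source, C(x,t) = M/(n_e·A·√(4πDt)) · exp(−(x−vt)²/(4Dt)), with n_e·A the pore (flow) area.
Plume center vt = 0.596 × 5.33 = 3.17668 m, so the well at 2.73 m is 0.44668 m upgradient of the peak.
√(4πDt) = 2.928 m, giving peak height M/(n_e·A·√(4πDt)) = 0.262/(0.24 × 6.46 × 2.928) = 0.05771 kg/m³.
(x−vt)²/(4Dt) = (-0.44668)²/(4 × 0.128 × 5.33) = 0.07311; exp(−0.07311) = 0.9295.
C = 0.05771 × 0.9295 = 0.0536 kg/m³.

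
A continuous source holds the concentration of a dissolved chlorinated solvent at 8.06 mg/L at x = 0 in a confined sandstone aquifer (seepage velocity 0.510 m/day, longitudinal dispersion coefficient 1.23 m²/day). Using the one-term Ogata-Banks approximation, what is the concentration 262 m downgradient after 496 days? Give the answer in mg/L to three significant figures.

For a continuous step input, C/C₀ ≈ ½·erfc((x−vt)/(2√(Dt))).
vt = 0.510 × 496 = 252.96 m and 2√(Dt) = 2√(1.23 × 496) = 49.40 m.
Argument (x−vt)/(2√(Dt)) = (262 − 252.96)/49.40 = 0.1830; ½·erfc(0.1830) = 0.3979.
C = 8.06 × 0.3979 = 3.21 mg/L.

3.21 mg/L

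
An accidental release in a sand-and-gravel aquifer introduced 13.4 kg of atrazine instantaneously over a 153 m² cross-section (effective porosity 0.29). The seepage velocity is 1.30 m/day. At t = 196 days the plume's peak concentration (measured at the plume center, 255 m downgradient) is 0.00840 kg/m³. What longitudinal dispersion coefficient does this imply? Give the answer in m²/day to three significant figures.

At the plume center C_max = M/(n_e·A·√(4πDt)), so D = M²/(4πt·(n_e·A·C_max)²).
n_e·A·C_max = 0.29 × 153 × 0.00840 = 0.3727 kg/m.
D = 13.4²/(4π × 196 × 0.3727²) = 0.525 m²/day.

0.525 m²/day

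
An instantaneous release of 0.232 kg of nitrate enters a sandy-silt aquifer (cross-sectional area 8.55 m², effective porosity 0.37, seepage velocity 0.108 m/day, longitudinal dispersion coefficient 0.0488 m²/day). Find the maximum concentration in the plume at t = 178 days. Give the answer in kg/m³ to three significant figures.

0.00702 kg/m³

The peak of an instantaneous 1D plume sits at x = vt; there the Gaussian factor is 1 and C_max = M/(n_e·A·√(4πDt)), where n_e·A is the pore area the mass is dissolved in.
√(4πDt) = √(4π × 0.0488 × 178) = 10.45 m, so C_max = 0.232/(0.37 × 8.55 × 10.45) = 0.00702 kg/m³.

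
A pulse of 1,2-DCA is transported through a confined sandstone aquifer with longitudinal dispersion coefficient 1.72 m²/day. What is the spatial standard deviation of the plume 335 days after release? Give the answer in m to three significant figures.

Dispersive spreading gives a Gaussian with σ² = 2Dt; advection only shifts the center.
σ = √(2 × 1.72 × 335) = 33.9 m.

33.9 m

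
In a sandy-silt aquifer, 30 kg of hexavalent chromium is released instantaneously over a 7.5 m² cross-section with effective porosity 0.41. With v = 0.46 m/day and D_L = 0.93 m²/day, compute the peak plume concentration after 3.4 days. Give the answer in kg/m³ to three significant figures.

1.55 kg/m³

The peak of an instantaneous 1D plume sits at x = vt; there the Gaussian factor is 1 and C_max = M/(n_e·A·√(4πDt)), where n_e·A is the pore area the mass is dissolved in.
√(4πDt) = √(4π × 0.93 × 3.4) = 6.304 m, so C_max = 30/(0.41 × 7.5 × 6.304) = 1.55 kg/m³.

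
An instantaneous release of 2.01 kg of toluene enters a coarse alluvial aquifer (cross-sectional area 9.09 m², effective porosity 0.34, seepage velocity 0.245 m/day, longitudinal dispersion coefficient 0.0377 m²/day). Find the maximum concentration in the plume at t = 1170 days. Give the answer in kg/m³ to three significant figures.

The peak of an instantaneous 1D plume sits at x = vt; there the Gaussian factor is 1 and C_max = M/(n_e·A·√(4πDt)), where n_e·A is the pore area the mass is dissolved in.
√(4πDt) = √(4π × 0.0377 × 1170) = 23.54 m, so C_max = 2.01/(0.34 × 9.09 × 23.54) = 0.0276 kg/m³.

0.0276 kg/m³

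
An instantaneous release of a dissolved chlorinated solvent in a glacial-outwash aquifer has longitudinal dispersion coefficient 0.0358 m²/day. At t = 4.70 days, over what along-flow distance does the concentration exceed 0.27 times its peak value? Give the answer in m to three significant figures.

1.88 m

The plume is Gaussian with σ = √(2Dt) = √(2 × 0.0358 × 4.70) = 0.5801 m.
C/C_peak = exp(−Δx²/(2σ²)) = 0.27 ⇒ Δx = σ·√(−2 ln 0.27) = 0.5801 × 1.618 = 0.9386 m.
Width = 2Δx = 1.88 m.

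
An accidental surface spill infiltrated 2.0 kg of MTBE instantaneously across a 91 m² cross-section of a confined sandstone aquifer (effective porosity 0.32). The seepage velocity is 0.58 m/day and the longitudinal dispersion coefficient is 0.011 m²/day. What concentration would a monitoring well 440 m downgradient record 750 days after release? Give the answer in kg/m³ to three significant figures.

For an instantaneous plane source, C(x,t) = M/(n_e·A·√(4πDt)) · exp(−(x−vt)²/(4Dt)), with n_e·A the pore (flow) area.
Plume center vt = 0.58 × 750 = 435 m, so the well at 440 m is 5 m downgradient of the peak.
√(4πDt) = 10.18 m, giving peak height M/(n_e·A·√(4πDt)) = 2.0/(0.32 × 91 × 10.18) = 0.006747 kg/m³.
(x−vt)²/(4Dt) = (5)²/(4 × 0.011 × 750) = 0.7576; exp(−0.7576) = 0.4688.
C = 0.006747 × 0.4688 = 0.00316 kg/m³.

0.00316 kg/m³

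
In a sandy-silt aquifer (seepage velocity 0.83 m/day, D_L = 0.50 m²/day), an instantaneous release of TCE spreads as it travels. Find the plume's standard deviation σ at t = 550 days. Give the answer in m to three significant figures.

Dispersive spreading gives a Gaussian with σ² = 2Dt; advection only shifts the center.
σ = √(2 × 0.50 × 550) = 23.5 m.

23.5 m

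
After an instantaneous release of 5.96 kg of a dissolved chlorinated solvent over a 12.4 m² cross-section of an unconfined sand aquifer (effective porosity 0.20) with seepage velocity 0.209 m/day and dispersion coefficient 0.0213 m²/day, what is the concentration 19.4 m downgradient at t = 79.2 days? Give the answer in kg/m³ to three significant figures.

For an instantaneous plane source, C(x,t) = M/(n_e·A·√(4πDt)) · exp(−(x−vt)²/(4Dt)), with n_e·A the pore (flow) area.
Plume center vt = 0.209 × 79.2 = 16.5528 m, so the well at 19.4 m is 2.8472 m downgradient of the peak.
√(4πDt) = 4.604 m, giving peak height M/(n_e·A·√(4πDt)) = 5.96/(0.20 × 12.4 × 4.604) = 0.5220 kg/m³.
(x−vt)²/(4Dt) = (2.8472)²/(4 × 0.0213 × 79.2) = 1.201; exp(−1.201) = 0.3009.
C = 0.5220 × 0.3009 = 0.157 kg/m³.

0.157 kg/m³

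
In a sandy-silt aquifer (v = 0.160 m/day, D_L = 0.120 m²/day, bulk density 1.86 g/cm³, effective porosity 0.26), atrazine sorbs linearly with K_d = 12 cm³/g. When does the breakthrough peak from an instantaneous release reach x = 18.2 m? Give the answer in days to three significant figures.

Retardation factor R = 1 + ρ_b·K_d/n = 1 + 1.86 × 12/0.26 = 86.85.
Sorption retards both mechanisms: v_R = v/R = 0.001842 m/day, D_R = D/R = 0.001382 m²/day.
Peak time from v_R²t² + 2D_R t − x² = 0: t = (√(D_R² + v_R²x²) − D_R)/v_R².
√(D_R² + v_R²x²) = √(0.001382² + 0.001842² × 18.2²) = 0.03355; v_R² = 3.393e-06.
t = (0.03355 − 0.001382)/3.393e-06 = 9480 days.

9480 days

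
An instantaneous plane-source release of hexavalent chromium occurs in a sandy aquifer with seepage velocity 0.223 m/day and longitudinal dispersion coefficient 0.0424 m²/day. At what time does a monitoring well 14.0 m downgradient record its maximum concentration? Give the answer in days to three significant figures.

61.9 days

For the 1D instantaneous-source solution, setting ∂C/∂t = 0 at fixed x gives v²t² + 2Dt − x² = 0, so t = (√(D² + v²x²) − D)/v².
√(D² + v²x²) = √(0.0424² + 0.223² × 14.0²) = 3.122; v² = 0.049729.
t = (3.122 − 0.0424)/0.049729 = 61.9 days (vs. the pure-advection estimate x/v = 62.8 d).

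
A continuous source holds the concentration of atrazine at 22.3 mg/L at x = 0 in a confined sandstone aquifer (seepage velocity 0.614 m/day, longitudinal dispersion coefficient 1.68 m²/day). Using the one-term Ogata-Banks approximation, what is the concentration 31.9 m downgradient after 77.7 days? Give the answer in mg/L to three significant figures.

18.6 mg/L

For a continuous step input, C/C₀ ≈ ½·erfc((x−vt)/(2√(Dt))).
vt = 0.614 × 77.7 = 47.7078 m and 2√(Dt) = 2√(1.68 × 77.7) = 22.85 m.
Argument (x−vt)/(2√(Dt)) = (31.9 − 47.7078)/22.85 = -0.6918; ½·erfc(-0.6918) = 0.8361.
C = 22.3 × 0.8361 = 18.6 mg/L.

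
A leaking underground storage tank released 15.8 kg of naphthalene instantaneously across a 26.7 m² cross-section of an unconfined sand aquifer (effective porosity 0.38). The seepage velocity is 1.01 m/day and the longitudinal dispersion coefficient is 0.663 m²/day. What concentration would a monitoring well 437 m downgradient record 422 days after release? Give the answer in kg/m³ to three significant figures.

For an instantaneous plane source, C(x,t) = M/(n_e·A·√(4πDt)) · exp(−(x−vt)²/(4Dt)), with n_e·A the pore (flow) area.
Plume center vt = 1.01 × 422 = 426.22 m, so the well at 437 m is 10.78 m downgradient of the peak.
√(4πDt) = 59.29 m, giving peak height M/(n_e·A·√(4πDt)) = 15.8/(0.38 × 26.7 × 59.29) = 0.02627 kg/m³.
(x−vt)²/(4Dt) = (10.78)²/(4 × 0.663 × 422) = 0.1038; exp(−0.1038) = 0.9014.
C = 0.02627 × 0.9014 = 0.0237 kg/m³.

0.0237 kg/m³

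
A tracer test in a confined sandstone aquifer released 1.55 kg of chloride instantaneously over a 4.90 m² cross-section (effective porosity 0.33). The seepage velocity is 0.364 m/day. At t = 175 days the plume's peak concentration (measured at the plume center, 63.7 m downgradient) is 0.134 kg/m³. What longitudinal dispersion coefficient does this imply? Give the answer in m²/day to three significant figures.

At the plume center C_max = M/(n_e·A·√(4πDt)), so D = M²/(4πt·(n_e·A·C_max)²).
n_e·A·C_max = 0.33 × 4.90 × 0.134 = 0.2167 kg/m.
D = 1.55²/(4π × 175 × 0.2167²) = 0.0233 m²/day.

0.0233 m²/day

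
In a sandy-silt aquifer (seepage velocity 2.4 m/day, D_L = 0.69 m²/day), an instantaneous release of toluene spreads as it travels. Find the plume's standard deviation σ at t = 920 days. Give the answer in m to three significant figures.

35.6 m

Dispersive spreading gives a Gaussian with σ² = 2Dt; advection only shifts the center.
σ = √(2 × 0.69 × 920) = 35.6 m.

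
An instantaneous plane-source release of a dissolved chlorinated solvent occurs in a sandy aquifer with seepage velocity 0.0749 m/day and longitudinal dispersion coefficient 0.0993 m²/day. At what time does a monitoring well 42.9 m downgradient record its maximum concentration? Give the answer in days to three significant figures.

555 days

For the 1D instantaneous-source solution, setting ∂C/∂t = 0 at fixed x gives v²t² + 2Dt − x² = 0, so t = (√(D² + v²x²) − D)/v².
√(D² + v²x²) = √(0.0993² + 0.0749² × 42.9²) = 3.215; v² = 0.00561001.
t = (3.215 − 0.0993)/0.00561001 = 555 days (vs. the pure-advection estimate x/v = 573 d).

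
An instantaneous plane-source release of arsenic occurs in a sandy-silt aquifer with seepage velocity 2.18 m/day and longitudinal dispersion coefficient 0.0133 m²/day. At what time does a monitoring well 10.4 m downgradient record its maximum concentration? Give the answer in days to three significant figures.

For the 1D instantaneous-source solution, setting ∂C/∂t = 0 at fixed x gives v²t² + 2Dt − x² = 0, so t = (√(D² + v²x²) − D)/v².
√(D² + v²x²) = √(0.0133² + 2.18² × 10.4²) = 22.67; v² = 4.7524.
t = (22.67 − 0.0133)/4.7524 = 4.77 days (vs. the pure-advection estimate x/v = 4.77 d).

4.77 days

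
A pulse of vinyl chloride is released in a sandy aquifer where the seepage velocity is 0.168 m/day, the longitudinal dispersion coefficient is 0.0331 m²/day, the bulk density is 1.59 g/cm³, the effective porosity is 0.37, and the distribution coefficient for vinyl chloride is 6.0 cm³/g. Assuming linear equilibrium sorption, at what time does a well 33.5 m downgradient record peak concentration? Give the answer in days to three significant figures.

5310 days

Retardation factor R = 1 + ρ_b·K_d/n = 1 + 1.59 × 6.0/0.37 = 26.78.
Sorption retards both mechanisms: v_R = v/R = 0.006273 m/day, D_R = D/R = 0.001236 m²/day.
Peak time from v_R²t² + 2D_R t − x² = 0: t = (√(D_R² + v_R²x²) − D_R)/v_R².
√(D_R² + v_R²x²) = √(0.001236² + 0.006273² × 33.5²) = 0.2101; v_R² = 3.935e-05.
t = (0.2101 − 0.001236)/3.935e-05 = 5310 days.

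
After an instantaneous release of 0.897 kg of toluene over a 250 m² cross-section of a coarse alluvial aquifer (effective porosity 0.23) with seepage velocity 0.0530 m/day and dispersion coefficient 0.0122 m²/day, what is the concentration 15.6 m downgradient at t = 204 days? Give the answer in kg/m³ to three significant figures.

For an instantaneous plane source, C(x,t) = M/(n_e·A·√(4πDt)) · exp(−(x−vt)²/(4Dt)), with n_e·A the pore (flow) area.
Plume center vt = 0.0530 × 204 = 10.812 m, so the well at 15.6 m is 4.788 m downgradient of the peak.
√(4πDt) = 5.592 m, giving peak height M/(n_e·A·√(4πDt)) = 0.897/(0.23 × 250 × 5.592) = 0.002790 kg/m³.
(x−vt)²/(4Dt) = (4.788)²/(4 × 0.0122 × 204) = 2.303; exp(−2.303) = 0.09996.
C = 0.002790 × 0.09996 = 0.000279 kg/m³.

0.000279 kg/m³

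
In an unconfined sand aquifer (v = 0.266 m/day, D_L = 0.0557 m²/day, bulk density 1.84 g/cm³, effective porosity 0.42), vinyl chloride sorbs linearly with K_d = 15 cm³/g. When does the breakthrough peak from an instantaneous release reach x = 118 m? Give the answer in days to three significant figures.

Retardation factor R = 1 + ρ_b·K_d/n = 1 + 1.84 × 15/0.42 = 66.71.
Sorption retards both mechanisms: v_R = v/R = 0.003987 m/day, D_R = D/R = 0.0008350 m²/day.
Peak time from v_R²t² + 2D_R t − x² = 0: t = (√(D_R² + v_R²x²) − D_R)/v_R².
√(D_R² + v_R²x²) = √(0.0008350² + 0.003987² × 118²) = 0.4705; v_R² = 1.590e-05.
t = (0.4705 − 0.0008350)/1.590e-05 = 29500 days.

29500 days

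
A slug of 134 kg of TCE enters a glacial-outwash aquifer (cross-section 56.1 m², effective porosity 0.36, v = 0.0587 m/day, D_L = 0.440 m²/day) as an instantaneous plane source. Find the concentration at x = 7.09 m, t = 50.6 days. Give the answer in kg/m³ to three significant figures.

For an instantaneous plane source, C(x,t) = M/(n_e·A·√(4πDt)) · exp(−(x−vt)²/(4Dt)), with n_e·A the pore (flow) area.
Plume center vt = 0.0587 × 50.6 = 2.97022 m, so the well at 7.09 m is 4.11978 m downgradient of the peak.
√(4πDt) = 16.73 m, giving peak height M/(n_e·A·√(4πDt)) = 134/(0.36 × 56.1 × 16.73) = 0.3966 kg/m³.
(x−vt)²/(4Dt) = (4.11978)²/(4 × 0.440 × 50.6) = 0.1906; exp(−0.1906) = 0.8265.
C = 0.3966 × 0.8265 = 0.328 kg/m³.

0.328 kg/m³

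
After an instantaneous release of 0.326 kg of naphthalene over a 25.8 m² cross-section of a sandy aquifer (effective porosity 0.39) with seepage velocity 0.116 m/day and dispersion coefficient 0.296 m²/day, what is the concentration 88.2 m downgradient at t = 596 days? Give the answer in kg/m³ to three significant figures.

For an instantaneous plane source, C(x,t) = M/(n_e·A·√(4πDt)) · exp(−(x−vt)²/(4Dt)), with n_e·A the pore (flow) area.
Plume center vt = 0.116 × 596 = 69.136 m, so the well at 88.2 m is 19.064 m downgradient of the peak.
√(4πDt) = 47.08 m, giving peak height M/(n_e·A·√(4πDt)) = 0.326/(0.39 × 25.8 × 47.08) = 0.0006882 kg/m³.
(x−vt)²/(4Dt) = (19.064)²/(4 × 0.296 × 596) = 0.5150; exp(−0.5150) = 0.5975.
C = 0.0006882 × 0.5975 = 0.000411 kg/m³.

0.000411 kg/m³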